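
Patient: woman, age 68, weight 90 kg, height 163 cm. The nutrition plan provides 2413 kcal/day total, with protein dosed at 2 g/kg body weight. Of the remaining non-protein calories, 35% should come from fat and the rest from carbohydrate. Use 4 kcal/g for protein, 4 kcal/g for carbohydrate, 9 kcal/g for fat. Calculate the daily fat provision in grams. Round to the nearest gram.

Protein = 2 × 90 = 180 g → 180 × 4 = 720 kcal.
Non-protein calories = 2413 − 720 = 1693 kcal.
Fat: 35% × 1693 = 592.55 kcal; carbohydrate: 1100.45 kcal.
Fat: 592.55 kcal ÷ 9 kcal/g = 65.8389 g.

66 g/day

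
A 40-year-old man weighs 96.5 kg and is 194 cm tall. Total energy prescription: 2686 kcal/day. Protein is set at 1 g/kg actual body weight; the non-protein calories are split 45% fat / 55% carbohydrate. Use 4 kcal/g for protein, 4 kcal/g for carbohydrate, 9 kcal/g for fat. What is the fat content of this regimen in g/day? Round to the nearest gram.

Protein = 1 × 96.5 = 96.5 g → 96.5 × 4 = 386 kcal.
Non-protein calories = 2686 − 386 = 2300 kcal.
Fat: 45% × 2300 = 1035 kcal; carbohydrate: 1265 kcal.
Fat: 1035 kcal ÷ 9 kcal/g = 115 g.

115 g/day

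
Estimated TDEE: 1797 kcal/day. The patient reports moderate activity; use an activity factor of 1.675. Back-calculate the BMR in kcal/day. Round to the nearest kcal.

1073 kcal/day

BMR = TEE ÷ activity factor = 1797 ÷ 1.675 = 1072.8358 kcal/day.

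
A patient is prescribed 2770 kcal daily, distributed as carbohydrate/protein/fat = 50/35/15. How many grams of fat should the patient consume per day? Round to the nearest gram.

Fat energy = 15% × 2770 = 415.5 kcal.
At 9 kcal/g: 415.5 ÷ 9 = 46.1667 g.

46 g/day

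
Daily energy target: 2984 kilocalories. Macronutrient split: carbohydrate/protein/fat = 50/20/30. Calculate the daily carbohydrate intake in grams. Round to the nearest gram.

373 g/day

Carbohydrate energy = 50% × 2984 = 1492 kcal.
At 4 kcal/g: 1492 ÷ 4 = 373 g.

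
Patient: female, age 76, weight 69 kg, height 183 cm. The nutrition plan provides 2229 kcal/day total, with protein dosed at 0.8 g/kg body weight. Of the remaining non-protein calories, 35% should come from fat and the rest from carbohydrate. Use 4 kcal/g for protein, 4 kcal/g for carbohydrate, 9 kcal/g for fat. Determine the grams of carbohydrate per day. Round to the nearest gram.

326 g/day

Protein = 0.8 × 69 = 55.2 g → 55.2 × 4 = 220.8 kcal.
Non-protein calories = 2229 − 220.8 = 2008.2 kcal.
Fat: 35% × 2008.2 = 702.87 kcal; carbohydrate: 1305.33 kcal.
Carbohydrate: 1305.33 kcal ÷ 4 kcal/g = 326.3325 g.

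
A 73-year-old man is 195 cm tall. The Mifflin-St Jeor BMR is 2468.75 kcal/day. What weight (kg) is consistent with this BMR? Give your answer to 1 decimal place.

161.0 kg

2468.75 = 10·W + 6.25(195) − 5(73) + 5
10·W = 2468.75 − 858.75 = 1610, so W = 161 kg.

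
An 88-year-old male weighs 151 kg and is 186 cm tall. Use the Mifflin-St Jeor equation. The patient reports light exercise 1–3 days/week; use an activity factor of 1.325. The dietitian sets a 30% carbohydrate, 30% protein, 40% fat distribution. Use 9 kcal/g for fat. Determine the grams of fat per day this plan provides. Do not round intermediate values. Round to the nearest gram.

Mifflin-St Jeor (male): BMR = 10(151) + 6.25(186) − 5(88) + 5 = 1510 + 1162.5 − 440 + 5 = 2237.5 kcal/day.
TEE = 2237.5 × 1.325 = 2964.6875 kcal/day.
Fat energy = 40% × 2964.6875 = 1185.875 kcal.
Fat = 1185.875 ÷ 9 kcal/g = 131.7639 g.

132 g/day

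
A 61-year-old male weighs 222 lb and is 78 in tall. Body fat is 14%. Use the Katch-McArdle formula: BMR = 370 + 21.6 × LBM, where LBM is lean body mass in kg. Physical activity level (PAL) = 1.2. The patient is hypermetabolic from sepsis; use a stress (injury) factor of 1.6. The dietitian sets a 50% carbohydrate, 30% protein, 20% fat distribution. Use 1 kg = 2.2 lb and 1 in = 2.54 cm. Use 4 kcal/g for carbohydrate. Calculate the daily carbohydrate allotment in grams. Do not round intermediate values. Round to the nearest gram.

539 g/day

Convert to metric: weight = 222 ÷ 2.2 = 100.9091 kg; height = 78 × 2.54 = 198.12 cm.
LBM = 100.9091 × (1 − 0.14) = 86.7818 kg. Katch-McArdle: BMR = 370 + 21.6 × 86.7818 = 2244.4873 kcal/day.
TEE = 2244.4873 × 1.2 = 2693.3847 kcal/day.
With stress factor 1.6: 2693.3847 × 1.6 = 4309.4156 kcal/day.
Carbohydrate energy = 50% × 4309.4156 = 2154.7078 kcal.
Carbohydrate = 2154.7078 ÷ 4 kcal/g = 538.6769 g.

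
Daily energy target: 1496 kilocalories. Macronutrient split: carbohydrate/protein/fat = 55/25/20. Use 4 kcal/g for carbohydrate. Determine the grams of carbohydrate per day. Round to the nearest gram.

Carbohydrate energy = 55% × 1496 = 822.8 kcal.
At 4 kcal/g: 822.8 ÷ 4 = 205.7 g.

206 g/day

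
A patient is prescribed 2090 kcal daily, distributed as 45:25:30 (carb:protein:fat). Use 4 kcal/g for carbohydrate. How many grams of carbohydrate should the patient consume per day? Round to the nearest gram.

Carbohydrate energy = 45% × 2090 = 940.5 kcal.
At 4 kcal/g: 940.5 ÷ 4 = 235.125 g.

235 g/day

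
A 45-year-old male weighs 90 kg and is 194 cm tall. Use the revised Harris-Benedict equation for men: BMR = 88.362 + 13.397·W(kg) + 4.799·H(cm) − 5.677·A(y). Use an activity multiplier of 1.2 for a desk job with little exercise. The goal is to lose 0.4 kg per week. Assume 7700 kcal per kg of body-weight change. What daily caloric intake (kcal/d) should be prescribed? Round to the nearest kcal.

Harris-Benedict: BMR = 88.362 + 13.397(90) + 4.799(194) − 5.677(45) = 1969.633 kcal/day.
TEE = 1969.633 × 1.2 = 2363.5596 kcal/day.
Required daily deficit = 0.4 × 7700 ÷ 7 = 440 kcal/day.
Target intake = 2363.5596 − 440 = 1923.5596 kcal/day.

1924 kcal/d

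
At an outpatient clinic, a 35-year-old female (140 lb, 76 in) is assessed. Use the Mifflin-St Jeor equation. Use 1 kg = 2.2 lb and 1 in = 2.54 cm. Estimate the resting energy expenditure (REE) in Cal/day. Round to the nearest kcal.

1507 Cal/day

Convert to metric: weight = 140 ÷ 2.2 = 63.6364 kg; height = 76 × 2.54 = 193.04 cm.
Mifflin-St Jeor (female): BMR = 10(63.6364) + 6.25(193.04) − 5(35) − 161 = 636.3636 + 1206.5 − 175 − 161 = 1506.8636 kcal/day.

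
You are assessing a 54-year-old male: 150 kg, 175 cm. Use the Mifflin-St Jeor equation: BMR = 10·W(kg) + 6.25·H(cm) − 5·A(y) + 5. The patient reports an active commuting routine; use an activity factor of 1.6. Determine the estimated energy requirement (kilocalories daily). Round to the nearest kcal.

Mifflin-St Jeor (male): BMR = 10(150) + 6.25(175) − 5(54) + 5 = 1500 + 1093.75 − 270 + 5 = 2328.75 kcal/day.
TEE = BMR × activity factor = 2328.75 × 1.6 = 3726 kcal/day.

3726 kilocalories daily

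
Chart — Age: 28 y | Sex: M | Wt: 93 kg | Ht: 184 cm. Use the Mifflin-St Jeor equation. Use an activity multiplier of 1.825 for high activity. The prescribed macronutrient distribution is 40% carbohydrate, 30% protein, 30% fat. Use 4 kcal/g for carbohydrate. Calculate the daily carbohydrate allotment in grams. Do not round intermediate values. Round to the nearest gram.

Mifflin-St Jeor (male): BMR = 10(93) + 6.25(184) − 5(28) + 5 = 930 + 1150 − 140 + 5 = 1945 kcal/day.
TEE = 1945 × 1.825 = 3549.625 kcal/day.
Carbohydrate energy = 40% × 3549.625 = 1419.85 kcal.
Carbohydrate = 1419.85 ÷ 4 kcal/g = 354.9625 g.

355 g/day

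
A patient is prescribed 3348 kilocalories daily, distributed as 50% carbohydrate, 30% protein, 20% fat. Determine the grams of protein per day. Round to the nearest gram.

251 g/day

Protein energy = 30% × 3348 = 1004.4 kcal.
At 4 kcal/g: 1004.4 ÷ 4 = 251.1 g.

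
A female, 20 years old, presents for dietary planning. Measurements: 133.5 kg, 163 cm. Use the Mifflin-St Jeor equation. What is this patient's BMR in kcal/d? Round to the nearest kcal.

2093 kcal/d

Mifflin-St Jeor (female): BMR = 10(133.5) + 6.25(163) − 5(20) − 161 = 1335 + 1018.75 − 100 − 161 = 2092.75 kcal/day.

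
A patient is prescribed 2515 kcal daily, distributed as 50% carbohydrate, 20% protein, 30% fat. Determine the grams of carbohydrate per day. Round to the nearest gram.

314 g/day

Carbohydrate energy = 50% × 2515 = 1257.5 kcal.
At 4 kcal/g: 1257.5 ÷ 4 = 314.375 g.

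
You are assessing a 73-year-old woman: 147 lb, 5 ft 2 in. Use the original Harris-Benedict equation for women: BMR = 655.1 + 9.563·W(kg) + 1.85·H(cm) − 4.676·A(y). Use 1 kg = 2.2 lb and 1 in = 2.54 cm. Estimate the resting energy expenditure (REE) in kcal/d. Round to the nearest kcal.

1244 kcal/d

Convert to metric: weight = 147 ÷ 2.2 = 66.8182 kg; height = (5×12 + 2) × 2.54 = 62 × 2.54 = 157.48 cm.
Harris-Benedict: BMR = 655.1 + 9.563(66.8182) + 1.85(157.48) − 4.676(73) = 1244.0723 kcal/day.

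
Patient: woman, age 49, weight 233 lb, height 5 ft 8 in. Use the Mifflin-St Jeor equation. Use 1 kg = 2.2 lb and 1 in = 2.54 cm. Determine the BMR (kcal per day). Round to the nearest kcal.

1733 kcal per day

Convert to metric: weight = 233 ÷ 2.2 = 105.9091 kg; height = (5×12 + 8) × 2.54 = 68 × 2.54 = 172.72 cm.
Mifflin-St Jeor (female): BMR = 10(105.9091) + 6.25(172.72) − 5(49) − 161 = 1059.0909 + 1079.5 − 245 − 161 = 1732.5909 kcal/day.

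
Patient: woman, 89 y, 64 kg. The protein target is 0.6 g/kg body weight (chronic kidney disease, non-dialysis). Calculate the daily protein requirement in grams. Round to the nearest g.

Protein = 0.6 g/kg × 64 kg = 38.4 g/day.

38 g/day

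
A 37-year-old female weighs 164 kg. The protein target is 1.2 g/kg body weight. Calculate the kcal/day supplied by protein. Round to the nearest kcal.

787 kcal/day

Protein = 1.2 g/kg × 164 kg = 196.8 g/day.
Protein energy = 196.8 g × 4 kcal/g = 787.2 kcal/day.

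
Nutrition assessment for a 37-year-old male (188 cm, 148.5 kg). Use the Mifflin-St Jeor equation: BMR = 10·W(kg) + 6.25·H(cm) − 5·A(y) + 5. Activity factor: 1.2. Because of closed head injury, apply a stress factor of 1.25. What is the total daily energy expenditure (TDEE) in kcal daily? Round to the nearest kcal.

3720 kcal daily

Mifflin-St Jeor (male): BMR = 10(148.5) + 6.25(188) − 5(37) + 5 = 1485 + 1175 − 185 + 5 = 2480 kcal/day.
TEE = BMR × activity factor = 2480 × 1.2 = 2976 kcal/day.
Apply stress factor: 2976 × 1.25 = 3720 kcal/day.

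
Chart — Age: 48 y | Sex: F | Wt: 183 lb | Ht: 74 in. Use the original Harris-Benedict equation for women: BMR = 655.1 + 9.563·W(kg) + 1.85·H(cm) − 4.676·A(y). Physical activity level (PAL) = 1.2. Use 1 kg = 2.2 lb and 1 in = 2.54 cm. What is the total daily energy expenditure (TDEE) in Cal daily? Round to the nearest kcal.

1889 Cal daily

Convert to metric: weight = 183 ÷ 2.2 = 83.1818 kg; height = 74 × 2.54 = 187.96 cm.
Harris-Benedict: BMR = 655.1 + 9.563(83.1818) + 1.85(187.96) − 4.676(48) = 1573.8457 kcal/day.
TEE = BMR × activity factor = 1573.8457 × 1.2 = 1888.6149 kcal/day.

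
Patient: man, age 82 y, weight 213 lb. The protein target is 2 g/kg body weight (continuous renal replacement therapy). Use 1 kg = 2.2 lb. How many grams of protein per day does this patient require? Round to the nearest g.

194 g/day

Weight in kg = 213 ÷ 2.2 = 96.8182 kg.
Protein = 2 g/kg × 96.8182 kg = 193.6364 g/day.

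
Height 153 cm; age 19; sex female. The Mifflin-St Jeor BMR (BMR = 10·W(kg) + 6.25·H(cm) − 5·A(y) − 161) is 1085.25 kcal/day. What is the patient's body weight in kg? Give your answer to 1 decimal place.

38.5 kg

1085.25 = 10·W + 6.25(153) − 5(19) − 161
10·W = 1085.25 − 700.25 = 385, so W = 38.5 kg.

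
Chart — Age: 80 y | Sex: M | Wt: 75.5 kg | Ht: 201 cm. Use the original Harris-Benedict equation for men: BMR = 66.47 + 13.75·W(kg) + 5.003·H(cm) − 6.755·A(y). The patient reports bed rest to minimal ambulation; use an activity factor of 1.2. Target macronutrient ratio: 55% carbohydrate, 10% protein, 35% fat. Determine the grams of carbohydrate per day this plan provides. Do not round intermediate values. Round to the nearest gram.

259 g/day

Harris-Benedict: BMR = 66.47 + 13.75(75.5) + 5.003(201) − 6.755(80) = 1569.798 kcal/day.
TEE = 1569.798 × 1.2 = 1883.7576 kcal/day.
Carbohydrate energy = 55% × 1883.7576 = 1036.0667 kcal.
Carbohydrate = 1036.0667 ÷ 4 kcal/g = 259.0167 g.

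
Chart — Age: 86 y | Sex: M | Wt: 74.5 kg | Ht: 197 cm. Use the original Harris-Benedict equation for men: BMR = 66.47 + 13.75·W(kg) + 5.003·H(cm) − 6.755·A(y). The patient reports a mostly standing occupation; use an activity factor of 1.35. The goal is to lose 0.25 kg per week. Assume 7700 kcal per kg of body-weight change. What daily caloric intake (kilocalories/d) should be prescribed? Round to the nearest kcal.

1744 kilocalories/d

Harris-Benedict: BMR = 66.47 + 13.75(74.5) + 5.003(197) − 6.755(86) = 1495.506 kcal/day.
TEE = 1495.506 × 1.35 = 2018.9331 kcal/day.
Required daily deficit = 0.25 × 7700 ÷ 7 = 275 kcal/day.
Target intake = 2018.9331 − 275 = 1743.9331 kcal/day.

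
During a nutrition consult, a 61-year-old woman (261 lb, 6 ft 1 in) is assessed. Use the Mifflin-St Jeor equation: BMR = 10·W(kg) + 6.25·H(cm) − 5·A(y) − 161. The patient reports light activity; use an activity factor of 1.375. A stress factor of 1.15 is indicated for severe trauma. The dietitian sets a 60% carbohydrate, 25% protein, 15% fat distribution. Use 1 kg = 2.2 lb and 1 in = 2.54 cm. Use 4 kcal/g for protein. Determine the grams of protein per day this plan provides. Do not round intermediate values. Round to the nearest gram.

Convert to metric: weight = 261 ÷ 2.2 = 118.6364 kg; height = (6×12 + 1) × 2.54 = 73 × 2.54 = 185.42 cm.
Mifflin-St Jeor (female): BMR = 10(118.6364) + 6.25(185.42) − 5(61) − 161 = 1186.3636 + 1158.875 − 305 − 161 = 1879.2386 kcal/day.
TEE = 1879.2386 × 1.375 = 2583.9531 kcal/day.
With stress factor 1.15: 2583.9531 × 1.15 = 2971.5461 kcal/day.
Protein energy = 25% × 2971.5461 = 742.8865 kcal.
Protein = 742.8865 ÷ 4 kcal/g = 185.7216 g.

186 g/day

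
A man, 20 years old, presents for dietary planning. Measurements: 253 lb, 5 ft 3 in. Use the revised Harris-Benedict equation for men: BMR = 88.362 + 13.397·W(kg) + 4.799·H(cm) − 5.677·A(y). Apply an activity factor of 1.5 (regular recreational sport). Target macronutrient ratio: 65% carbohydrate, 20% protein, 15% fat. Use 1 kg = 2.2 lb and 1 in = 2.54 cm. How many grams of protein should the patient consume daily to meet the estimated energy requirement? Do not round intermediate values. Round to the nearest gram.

Convert to metric: weight = 253 ÷ 2.2 = 115 kg; height = (5×12 + 3) × 2.54 = 63 × 2.54 = 160.02 cm.
Harris-Benedict: BMR = 88.362 + 13.397(115) + 4.799(160.02) − 5.677(20) = 2283.413 kcal/day.
TEE = 2283.413 × 1.5 = 3425.1195 kcal/day.
Protein energy = 20% × 3425.1195 = 685.0239 kcal.
Protein = 685.0239 ÷ 4 kcal/g = 171.256 g.

171 g/day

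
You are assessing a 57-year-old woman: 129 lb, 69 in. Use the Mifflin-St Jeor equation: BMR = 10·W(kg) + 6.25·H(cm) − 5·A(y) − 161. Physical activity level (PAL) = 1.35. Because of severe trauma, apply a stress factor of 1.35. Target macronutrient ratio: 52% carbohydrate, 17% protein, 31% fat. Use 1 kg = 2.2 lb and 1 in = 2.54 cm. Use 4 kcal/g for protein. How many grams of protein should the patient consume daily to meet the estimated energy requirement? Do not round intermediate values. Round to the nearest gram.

Convert to metric: weight = 129 ÷ 2.2 = 58.6364 kg; height = 69 × 2.54 = 175.26 cm.
Mifflin-St Jeor (female): BMR = 10(58.6364) + 6.25(175.26) − 5(57) − 161 = 586.3636 + 1095.375 − 285 − 161 = 1235.7386 kcal/day.
TEE = 1235.7386 × 1.35 = 1668.2472 kcal/day.
With stress factor 1.35: 1668.2472 × 1.35 = 2252.1337 kcal/day.
Protein energy = 17% × 2252.1337 = 382.8627 kcal.
Protein = 382.8627 ÷ 4 kcal/g = 95.7157 g.

96 g/day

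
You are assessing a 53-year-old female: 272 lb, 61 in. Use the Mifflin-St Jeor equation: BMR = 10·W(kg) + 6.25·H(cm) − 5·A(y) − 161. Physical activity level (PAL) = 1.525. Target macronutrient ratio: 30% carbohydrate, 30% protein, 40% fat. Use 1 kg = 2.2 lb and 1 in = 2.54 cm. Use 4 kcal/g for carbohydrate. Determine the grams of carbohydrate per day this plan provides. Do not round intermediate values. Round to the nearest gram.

Convert to metric: weight = 272 ÷ 2.2 = 123.6364 kg; height = 61 × 2.54 = 154.94 cm.
Mifflin-St Jeor (female): BMR = 10(123.6364) + 6.25(154.94) − 5(53) − 161 = 1236.3636 + 968.375 − 265 − 161 = 1778.7386 kcal/day.
TEE = 1778.7386 × 1.525 = 2712.5764 kcal/day.
Carbohydrate energy = 30% × 2712.5764 = 813.7729 kcal.
Carbohydrate = 813.7729 ÷ 4 kcal/g = 203.4432 g.

203 g/day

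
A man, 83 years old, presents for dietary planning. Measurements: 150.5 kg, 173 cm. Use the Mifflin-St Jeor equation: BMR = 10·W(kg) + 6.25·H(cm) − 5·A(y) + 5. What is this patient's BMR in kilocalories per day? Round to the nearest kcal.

Mifflin-St Jeor (male): BMR = 10(150.5) + 6.25(173) − 5(83) + 5 = 1505 + 1081.25 − 415 + 5 = 2176.25 kcal/day.

2176 kilocalories per day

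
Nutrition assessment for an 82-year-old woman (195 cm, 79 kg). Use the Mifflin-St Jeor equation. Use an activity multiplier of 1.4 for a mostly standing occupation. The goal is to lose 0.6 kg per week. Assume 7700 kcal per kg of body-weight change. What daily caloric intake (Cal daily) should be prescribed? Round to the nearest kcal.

Mifflin-St Jeor (female): BMR = 10(79) + 6.25(195) − 5(82) − 161 = 790 + 1218.75 − 410 − 161 = 1437.75 kcal/day.
TEE = 1437.75 × 1.4 = 2012.85 kcal/day.
Required daily deficit = 0.6 × 7700 ÷ 7 = 660 kcal/day.
Target intake = 2012.85 − 660 = 1352.85 kcal/day.

1353 Cal daily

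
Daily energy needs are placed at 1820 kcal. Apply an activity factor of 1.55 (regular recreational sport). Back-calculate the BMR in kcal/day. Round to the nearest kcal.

BMR = TEE ÷ activity factor = 1820 ÷ 1.55 = 1174.1935 kcal/day.

1174 kcal/day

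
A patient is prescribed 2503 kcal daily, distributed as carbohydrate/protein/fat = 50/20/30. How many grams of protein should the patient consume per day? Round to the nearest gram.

Protein energy = 20% × 2503 = 500.6 kcal.
At 4 kcal/g: 500.6 ÷ 4 = 125.15 g.

125 g/day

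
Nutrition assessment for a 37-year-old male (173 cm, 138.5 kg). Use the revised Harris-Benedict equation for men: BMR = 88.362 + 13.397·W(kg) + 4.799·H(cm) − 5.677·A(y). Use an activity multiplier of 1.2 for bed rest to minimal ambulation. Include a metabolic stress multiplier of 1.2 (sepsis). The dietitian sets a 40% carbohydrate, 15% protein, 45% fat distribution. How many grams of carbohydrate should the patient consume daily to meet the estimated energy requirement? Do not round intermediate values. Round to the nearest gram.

Harris-Benedict: BMR = 88.362 + 13.397(138.5) + 4.799(173) − 5.677(37) = 2564.0245 kcal/day.
TEE = 2564.0245 × 1.2 = 3076.8294 kcal/day.
With stress factor 1.2: 3076.8294 × 1.2 = 3692.1953 kcal/day.
Carbohydrate energy = 40% × 3692.1953 = 1476.8781 kcal.
Carbohydrate = 1476.8781 ÷ 4 kcal/g = 369.2195 g.

369 g/day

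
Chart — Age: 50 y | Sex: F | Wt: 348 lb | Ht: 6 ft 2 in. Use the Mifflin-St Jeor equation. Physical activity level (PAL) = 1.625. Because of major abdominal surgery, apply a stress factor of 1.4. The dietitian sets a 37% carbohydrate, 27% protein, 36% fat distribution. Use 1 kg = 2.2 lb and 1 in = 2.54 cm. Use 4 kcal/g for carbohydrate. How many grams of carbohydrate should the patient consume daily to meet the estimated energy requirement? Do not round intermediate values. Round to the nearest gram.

494 g/day

Convert to metric: weight = 348 ÷ 2.2 = 158.1818 kg; height = (6×12 + 2) × 2.54 = 74 × 2.54 = 187.96 cm.
Mifflin-St Jeor (female): BMR = 10(158.1818) + 6.25(187.96) − 5(50) − 161 = 1581.8182 + 1174.75 − 250 − 161 = 2345.5682 kcal/day.
TEE = 2345.5682 × 1.625 = 3811.5483 kcal/day.
With stress factor 1.4: 3811.5483 × 1.4 = 5336.1676 kcal/day.
Carbohydrate energy = 37% × 5336.1676 = 1974.382 kcal.
Carbohydrate = 1974.382 ÷ 4 kcal/g = 493.5955 g.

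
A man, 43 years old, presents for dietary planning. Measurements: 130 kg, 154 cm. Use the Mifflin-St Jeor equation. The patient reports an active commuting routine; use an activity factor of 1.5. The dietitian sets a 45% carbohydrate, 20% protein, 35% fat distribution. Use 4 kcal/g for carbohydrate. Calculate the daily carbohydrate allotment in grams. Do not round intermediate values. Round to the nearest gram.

346 g/day

Mifflin-St Jeor (male): BMR = 10(130) + 6.25(154) − 5(43) + 5 = 1300 + 962.5 − 215 + 5 = 2052.5 kcal/day.
TEE = 2052.5 × 1.5 = 3078.75 kcal/day.
Carbohydrate energy = 45% × 3078.75 = 1385.4375 kcal.
Carbohydrate = 1385.4375 ÷ 4 kcal/g = 346.3594 g.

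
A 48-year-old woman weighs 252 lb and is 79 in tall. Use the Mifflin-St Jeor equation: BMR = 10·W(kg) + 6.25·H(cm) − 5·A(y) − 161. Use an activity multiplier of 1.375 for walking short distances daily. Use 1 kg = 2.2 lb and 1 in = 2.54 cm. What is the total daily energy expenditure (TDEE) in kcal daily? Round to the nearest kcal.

2748 kcal daily

Convert to metric: weight = 252 ÷ 2.2 = 114.5455 kg; height = 79 × 2.54 = 200.66 cm.
Mifflin-St Jeor (female): BMR = 10(114.5455) + 6.25(200.66) − 5(48) − 161 = 1145.4545 + 1254.125 − 240 − 161 = 1998.5795 kcal/day.
TEE = BMR × activity factor = 1998.5795 × 1.375 = 2748.0469 kcal/day.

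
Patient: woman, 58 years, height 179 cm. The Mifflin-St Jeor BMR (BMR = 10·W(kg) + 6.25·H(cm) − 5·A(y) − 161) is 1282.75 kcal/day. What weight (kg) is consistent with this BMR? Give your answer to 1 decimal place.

1282.75 = 10·W + 6.25(179) − 5(58) − 161
10·W = 1282.75 − 667.75 = 615, so W = 61.5 kg.

61.5 kg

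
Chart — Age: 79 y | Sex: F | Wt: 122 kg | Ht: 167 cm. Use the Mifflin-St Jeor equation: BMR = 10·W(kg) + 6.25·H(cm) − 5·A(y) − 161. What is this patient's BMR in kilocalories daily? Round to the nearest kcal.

Mifflin-St Jeor (female): BMR = 10(122) + 6.25(167) − 5(79) − 161 = 1220 + 1043.75 − 395 − 161 = 1707.75 kcal/day.

1708 kilocalories daily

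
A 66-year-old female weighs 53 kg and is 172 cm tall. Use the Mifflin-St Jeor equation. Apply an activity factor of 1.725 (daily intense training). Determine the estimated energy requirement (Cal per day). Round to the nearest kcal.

1922 Cal per day

Mifflin-St Jeor (female): BMR = 10(53) + 6.25(172) − 5(66) − 161 = 530 + 1075 − 330 − 161 = 1114 kcal/day.
TEE = BMR × activity factor = 1114 × 1.725 = 1921.65 kcal/day.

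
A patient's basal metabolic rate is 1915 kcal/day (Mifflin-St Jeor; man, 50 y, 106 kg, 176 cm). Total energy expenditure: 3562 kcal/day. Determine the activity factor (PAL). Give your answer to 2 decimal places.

Activity factor = TEE ÷ BMR = 3562 ÷ 1915 = 1.86.

1.86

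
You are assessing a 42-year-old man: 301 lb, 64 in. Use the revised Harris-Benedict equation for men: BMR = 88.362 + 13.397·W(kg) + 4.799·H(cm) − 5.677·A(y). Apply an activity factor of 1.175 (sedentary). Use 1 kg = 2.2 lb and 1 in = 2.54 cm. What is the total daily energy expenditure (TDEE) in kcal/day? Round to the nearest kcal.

2894 kcal/day

Convert to metric: weight = 301 ÷ 2.2 = 136.8182 kg; height = 64 × 2.54 = 162.56 cm.
Harris-Benedict: BMR = 88.362 + 13.397(136.8182) + 4.799(162.56) − 5.677(42) = 2463.0066 kcal/day.
TEE = BMR × activity factor = 2463.0066 × 1.175 = 2894.0328 kcal/day.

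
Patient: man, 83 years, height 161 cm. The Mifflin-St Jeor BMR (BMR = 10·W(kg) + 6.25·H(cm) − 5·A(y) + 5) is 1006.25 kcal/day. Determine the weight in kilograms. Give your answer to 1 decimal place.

1006.25 = 10·W + 6.25(161) − 5(83) + 5
10·W = 1006.25 − 596.25 = 410, so W = 41 kg.

41.0 kg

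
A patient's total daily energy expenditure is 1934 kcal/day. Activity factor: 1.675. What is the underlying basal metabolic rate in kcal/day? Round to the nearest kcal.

BMR = TEE ÷ activity factor = 1934 ÷ 1.675 = 1154.6269 kcal/day.

1155 kcal/day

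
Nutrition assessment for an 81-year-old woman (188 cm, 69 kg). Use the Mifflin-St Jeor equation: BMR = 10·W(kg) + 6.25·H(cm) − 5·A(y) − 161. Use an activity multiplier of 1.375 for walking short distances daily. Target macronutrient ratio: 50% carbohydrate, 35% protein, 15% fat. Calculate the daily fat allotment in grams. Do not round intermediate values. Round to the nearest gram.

30 g/day

Mifflin-St Jeor (female): BMR = 10(69) + 6.25(188) − 5(81) − 161 = 690 + 1175 − 405 − 161 = 1299 kcal/day.
TEE = 1299 × 1.375 = 1786.125 kcal/day.
Fat energy = 15% × 1786.125 = 267.9188 kcal.
Fat = 267.9188 ÷ 9 kcal/g = 29.7688 g.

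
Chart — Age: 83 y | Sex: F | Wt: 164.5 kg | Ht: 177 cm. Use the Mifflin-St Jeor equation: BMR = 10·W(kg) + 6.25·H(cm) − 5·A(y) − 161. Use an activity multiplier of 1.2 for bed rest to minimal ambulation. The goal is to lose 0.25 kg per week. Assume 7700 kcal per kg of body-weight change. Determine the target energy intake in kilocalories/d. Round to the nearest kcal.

Mifflin-St Jeor (female): BMR = 10(164.5) + 6.25(177) − 5(83) − 161 = 1645 + 1106.25 − 415 − 161 = 2175.25 kcal/day.
TEE = 2175.25 × 1.2 = 2610.3 kcal/day.
Required daily deficit = 0.25 × 7700 ÷ 7 = 275 kcal/day.
Target intake = 2610.3 − 275 = 2335.3 kcal/day.

2335 kilocalories/d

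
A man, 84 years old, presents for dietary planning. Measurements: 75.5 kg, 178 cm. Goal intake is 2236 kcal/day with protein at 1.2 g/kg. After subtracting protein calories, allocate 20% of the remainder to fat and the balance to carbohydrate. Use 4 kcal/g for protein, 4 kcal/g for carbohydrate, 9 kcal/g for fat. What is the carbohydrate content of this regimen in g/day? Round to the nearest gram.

375 g/day

Protein = 1.2 × 75.5 = 90.6 g → 90.6 × 4 = 362.4 kcal.
Non-protein calories = 2236 − 362.4 = 1873.6 kcal.
Fat: 20% × 1873.6 = 374.72 kcal; carbohydrate: 1498.88 kcal.
Carbohydrate: 1498.88 kcal ÷ 4 kcal/g = 374.72 g.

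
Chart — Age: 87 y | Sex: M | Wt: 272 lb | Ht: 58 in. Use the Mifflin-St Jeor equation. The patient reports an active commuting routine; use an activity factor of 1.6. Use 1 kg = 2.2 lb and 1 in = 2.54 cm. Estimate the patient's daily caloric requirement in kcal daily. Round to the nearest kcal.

Convert to metric: weight = 272 ÷ 2.2 = 123.6364 kg; height = 58 × 2.54 = 147.32 cm.
Mifflin-St Jeor (male): BMR = 10(123.6364) + 6.25(147.32) − 5(87) + 5 = 1236.3636 + 920.75 − 435 + 5 = 1727.1136 kcal/day.
TEE = BMR × activity factor = 1727.1136 × 1.6 = 2763.3818 kcal/day.

2763 kcal daily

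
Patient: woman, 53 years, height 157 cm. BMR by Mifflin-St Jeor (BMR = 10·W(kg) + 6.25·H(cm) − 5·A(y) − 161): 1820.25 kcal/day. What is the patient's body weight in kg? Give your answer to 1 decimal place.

126.5 kg

1820.25 = 10·W + 6.25(157) − 5(53) − 161
10·W = 1820.25 − 555.25 = 1265, so W = 126.5 kg.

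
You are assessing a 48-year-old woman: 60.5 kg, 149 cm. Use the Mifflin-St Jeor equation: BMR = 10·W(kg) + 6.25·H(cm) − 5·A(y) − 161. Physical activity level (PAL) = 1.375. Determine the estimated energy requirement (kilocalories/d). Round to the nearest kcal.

Mifflin-St Jeor (female): BMR = 10(60.5) + 6.25(149) − 5(48) − 161 = 605 + 931.25 − 240 − 161 = 1135.25 kcal/day.
TEE = BMR × activity factor = 1135.25 × 1.375 = 1560.9688 kcal/day.

1561 kilocalories/d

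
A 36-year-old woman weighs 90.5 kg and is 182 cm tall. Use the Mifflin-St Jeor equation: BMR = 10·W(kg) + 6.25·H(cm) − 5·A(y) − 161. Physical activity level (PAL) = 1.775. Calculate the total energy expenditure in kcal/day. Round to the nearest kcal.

3020 kcal/day

Mifflin-St Jeor (female): BMR = 10(90.5) + 6.25(182) − 5(36) − 161 = 905 + 1137.5 − 180 − 161 = 1701.5 kcal/day.
TEE = BMR × activity factor = 1701.5 × 1.775 = 3020.1625 kcal/day.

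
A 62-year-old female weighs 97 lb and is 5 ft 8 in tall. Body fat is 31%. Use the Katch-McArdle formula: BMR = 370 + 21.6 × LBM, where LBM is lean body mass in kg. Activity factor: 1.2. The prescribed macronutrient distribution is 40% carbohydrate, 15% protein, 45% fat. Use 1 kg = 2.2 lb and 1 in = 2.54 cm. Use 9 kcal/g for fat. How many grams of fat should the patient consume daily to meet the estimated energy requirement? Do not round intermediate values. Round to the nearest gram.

62 g/day

Convert to metric: weight = 97 ÷ 2.2 = 44.0909 kg; height = (5×12 + 8) × 2.54 = 68 × 2.54 = 172.72 cm.
LBM = 44.0909 × (1 − 0.31) = 30.4227 kg. Katch-McArdle: BMR = 370 + 21.6 × 30.4227 = 1027.1309 kcal/day.
TEE = 1027.1309 × 1.2 = 1232.5571 kcal/day.
Fat energy = 45% × 1232.5571 = 554.6507 kcal.
Fat = 554.6507 ÷ 9 kcal/g = 61.6279 g.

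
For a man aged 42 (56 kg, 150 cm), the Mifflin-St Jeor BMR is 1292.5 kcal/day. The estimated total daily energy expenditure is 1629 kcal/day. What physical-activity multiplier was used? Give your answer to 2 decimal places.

Activity factor = TEE ÷ BMR = 1629 ÷ 1292.5 = 1.26.

1.26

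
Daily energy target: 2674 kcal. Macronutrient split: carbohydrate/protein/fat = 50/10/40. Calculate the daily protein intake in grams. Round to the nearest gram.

Protein energy = 10% × 2674 = 267.4 kcal.
At 4 kcal/g: 267.4 ÷ 4 = 66.85 g.

67 g/day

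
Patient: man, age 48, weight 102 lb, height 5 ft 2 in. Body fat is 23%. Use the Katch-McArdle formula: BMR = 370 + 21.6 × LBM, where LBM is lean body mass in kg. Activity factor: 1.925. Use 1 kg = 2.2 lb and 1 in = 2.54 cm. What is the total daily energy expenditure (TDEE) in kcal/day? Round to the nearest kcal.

Convert to metric: weight = 102 ÷ 2.2 = 46.3636 kg; height = (5×12 + 2) × 2.54 = 62 × 2.54 = 157.48 cm.
LBM = 46.3636 × (1 − 0.23) = 35.7 kg. Katch-McArdle: BMR = 370 + 21.6 × 35.7 = 1141.12 kcal/day.
TEE = BMR × activity factor = 1141.12 × 1.925 = 2196.656 kcal/day.

2197 kcal/day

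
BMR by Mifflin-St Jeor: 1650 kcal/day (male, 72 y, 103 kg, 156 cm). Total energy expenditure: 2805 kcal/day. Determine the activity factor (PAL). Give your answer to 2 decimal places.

1.70

Activity factor = TEE ÷ BMR = 2805 ÷ 1650 = 1.7.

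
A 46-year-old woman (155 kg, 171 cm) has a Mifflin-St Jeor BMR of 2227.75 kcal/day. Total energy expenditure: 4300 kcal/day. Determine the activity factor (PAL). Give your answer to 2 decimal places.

1.93

Activity factor = TEE ÷ BMR = 4300 ÷ 2227.75 = 1.93.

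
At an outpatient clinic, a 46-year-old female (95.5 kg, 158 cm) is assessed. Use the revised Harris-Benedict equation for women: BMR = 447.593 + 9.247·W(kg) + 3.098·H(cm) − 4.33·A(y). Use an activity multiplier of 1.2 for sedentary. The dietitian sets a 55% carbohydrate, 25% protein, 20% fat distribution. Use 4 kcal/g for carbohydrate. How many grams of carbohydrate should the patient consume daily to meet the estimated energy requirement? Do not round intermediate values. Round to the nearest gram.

267 g/day

Harris-Benedict: BMR = 447.593 + 9.247(95.5) + 3.098(158) − 4.33(46) = 1620.9855 kcal/day.
TEE = 1620.9855 × 1.2 = 1945.1826 kcal/day.
Carbohydrate energy = 55% × 1945.1826 = 1069.8504 kcal.
Carbohydrate = 1069.8504 ÷ 4 kcal/g = 267.4626 g.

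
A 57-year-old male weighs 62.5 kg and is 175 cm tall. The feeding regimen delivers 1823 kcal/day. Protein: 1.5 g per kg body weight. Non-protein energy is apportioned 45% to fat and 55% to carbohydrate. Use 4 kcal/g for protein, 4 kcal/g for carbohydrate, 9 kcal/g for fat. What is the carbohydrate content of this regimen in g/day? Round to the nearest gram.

199 g/day

Protein = 1.5 × 62.5 = 93.75 g → 93.75 × 4 = 375 kcal.
Non-protein calories = 1823 − 375 = 1448 kcal.
Fat: 45% × 1448 = 651.6 kcal; carbohydrate: 796.4 kcal.
Carbohydrate: 796.4 kcal ÷ 4 kcal/g = 199.1 g.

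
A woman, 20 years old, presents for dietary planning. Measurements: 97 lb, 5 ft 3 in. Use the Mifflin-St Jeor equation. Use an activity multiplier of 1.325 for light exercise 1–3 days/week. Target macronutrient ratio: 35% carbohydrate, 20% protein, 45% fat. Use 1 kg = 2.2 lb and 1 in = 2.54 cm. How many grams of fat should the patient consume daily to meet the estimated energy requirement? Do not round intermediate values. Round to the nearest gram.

Convert to metric: weight = 97 ÷ 2.2 = 44.0909 kg; height = (5×12 + 3) × 2.54 = 63 × 2.54 = 160.02 cm.
Mifflin-St Jeor (female): BMR = 10(44.0909) + 6.25(160.02) − 5(20) − 161 = 440.9091 + 1000.125 − 100 − 161 = 1180.0341 kcal/day.
TEE = 1180.0341 × 1.325 = 1563.5452 kcal/day.
Fat energy = 45% × 1563.5452 = 703.5953 kcal.
Fat = 703.5953 ÷ 9 kcal/g = 78.1773 g.

78 g/day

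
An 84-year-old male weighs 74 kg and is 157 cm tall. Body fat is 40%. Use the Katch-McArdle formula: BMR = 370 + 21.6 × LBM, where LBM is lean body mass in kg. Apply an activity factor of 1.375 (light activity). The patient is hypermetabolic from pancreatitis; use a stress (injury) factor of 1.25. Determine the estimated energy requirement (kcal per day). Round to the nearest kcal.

LBM = 74 × (1 − 0.4) = 44.4 kg. Katch-McArdle: BMR = 370 + 21.6 × 44.4 = 1329.04 kcal/day.
TEE = BMR × activity factor = 1329.04 × 1.375 = 1827.43 kcal/day.
Apply stress factor: 1827.43 × 1.25 = 2284.2875 kcal/day.

2284 kcal per day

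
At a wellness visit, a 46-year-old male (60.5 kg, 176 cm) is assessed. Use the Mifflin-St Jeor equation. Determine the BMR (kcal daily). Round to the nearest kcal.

1480 kcal daily

Mifflin-St Jeor (male): BMR = 10(60.5) + 6.25(176) − 5(46) + 5 = 605 + 1100 − 230 + 5 = 1480 kcal/day.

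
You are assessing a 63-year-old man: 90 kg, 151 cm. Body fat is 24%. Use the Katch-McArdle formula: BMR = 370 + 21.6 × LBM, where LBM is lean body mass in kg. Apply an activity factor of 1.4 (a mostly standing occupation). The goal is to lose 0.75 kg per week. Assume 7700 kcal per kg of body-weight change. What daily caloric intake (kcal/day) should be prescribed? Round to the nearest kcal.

LBM = 90 × (1 − 0.24) = 68.4 kg. Katch-McArdle: BMR = 370 + 21.6 × 68.4 = 1847.44 kcal/day.
TEE = 1847.44 × 1.4 = 2586.416 kcal/day.
Required daily deficit = 0.75 × 7700 ÷ 7 = 825 kcal/day.
Target intake = 2586.416 − 825 = 1761.416 kcal/day.

1761 kcal/day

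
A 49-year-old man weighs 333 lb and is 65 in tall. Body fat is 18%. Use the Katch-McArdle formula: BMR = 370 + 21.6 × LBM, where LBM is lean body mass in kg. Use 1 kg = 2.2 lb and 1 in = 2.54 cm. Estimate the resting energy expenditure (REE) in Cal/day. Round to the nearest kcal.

Convert to metric: weight = 333 ÷ 2.2 = 151.3636 kg; height = 65 × 2.54 = 165.1 cm.
LBM = 151.3636 × (1 − 0.18) = 124.1182 kg. Katch-McArdle: BMR = 370 + 21.6 × 124.1182 = 3050.9527 kcal/day.

3051 Cal/day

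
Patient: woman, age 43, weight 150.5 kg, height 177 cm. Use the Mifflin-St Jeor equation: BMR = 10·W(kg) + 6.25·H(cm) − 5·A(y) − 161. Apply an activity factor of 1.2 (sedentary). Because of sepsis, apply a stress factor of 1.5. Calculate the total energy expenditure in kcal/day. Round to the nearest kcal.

4023 kcal/day

Mifflin-St Jeor (female): BMR = 10(150.5) + 6.25(177) − 5(43) − 161 = 1505 + 1106.25 − 215 − 161 = 2235.25 kcal/day.
TEE = BMR × activity factor = 2235.25 × 1.2 = 2682.3 kcal/day.
Apply stress factor: 2682.3 × 1.5 = 4023.45 kcal/day.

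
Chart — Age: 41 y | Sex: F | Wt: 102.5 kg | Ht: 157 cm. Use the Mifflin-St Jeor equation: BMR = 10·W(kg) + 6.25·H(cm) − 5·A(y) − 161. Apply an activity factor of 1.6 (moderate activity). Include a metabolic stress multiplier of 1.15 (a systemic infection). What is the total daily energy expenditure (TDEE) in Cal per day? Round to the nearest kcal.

3018 Cal per day

Mifflin-St Jeor (female): BMR = 10(102.5) + 6.25(157) − 5(41) − 161 = 1025 + 981.25 − 205 − 161 = 1640.25 kcal/day.
TEE = BMR × activity factor = 1640.25 × 1.6 = 2624.4 kcal/day.
Apply stress factor: 2624.4 × 1.15 = 3018.06 kcal/day.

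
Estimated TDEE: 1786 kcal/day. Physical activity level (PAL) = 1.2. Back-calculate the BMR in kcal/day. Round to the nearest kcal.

BMR = TEE ÷ activity factor = 1786 ÷ 1.2 = 1488.3333 kcal/day.

1488 kcal/day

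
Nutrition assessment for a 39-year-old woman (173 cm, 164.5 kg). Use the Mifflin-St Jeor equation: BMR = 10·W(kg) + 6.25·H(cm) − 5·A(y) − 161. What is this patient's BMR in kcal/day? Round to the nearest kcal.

2370 kcal/day

Mifflin-St Jeor (female): BMR = 10(164.5) + 6.25(173) − 5(39) − 161 = 1645 + 1081.25 − 195 − 161 = 2370.25 kcal/day.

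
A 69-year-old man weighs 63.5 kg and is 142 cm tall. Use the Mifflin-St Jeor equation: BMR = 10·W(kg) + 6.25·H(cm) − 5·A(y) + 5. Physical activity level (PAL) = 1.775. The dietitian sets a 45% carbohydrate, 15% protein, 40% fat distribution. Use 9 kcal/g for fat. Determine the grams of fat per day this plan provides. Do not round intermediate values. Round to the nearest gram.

Mifflin-St Jeor (male): BMR = 10(63.5) + 6.25(142) − 5(69) + 5 = 635 + 887.5 − 345 + 5 = 1182.5 kcal/day.
TEE = 1182.5 × 1.775 = 2098.9375 kcal/day.
Fat energy = 40% × 2098.9375 = 839.575 kcal.
Fat = 839.575 ÷ 9 kcal/g = 93.2861 g.

93 g/day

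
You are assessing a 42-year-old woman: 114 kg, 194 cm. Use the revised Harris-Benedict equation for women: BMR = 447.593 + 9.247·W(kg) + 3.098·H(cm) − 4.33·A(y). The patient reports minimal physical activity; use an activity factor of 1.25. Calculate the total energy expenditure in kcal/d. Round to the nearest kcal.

Harris-Benedict: BMR = 447.593 + 9.247(114) + 3.098(194) − 4.33(42) = 1920.903 kcal/day.
TEE = BMR × activity factor = 1920.903 × 1.25 = 2401.1288 kcal/day.

2401 kcal/d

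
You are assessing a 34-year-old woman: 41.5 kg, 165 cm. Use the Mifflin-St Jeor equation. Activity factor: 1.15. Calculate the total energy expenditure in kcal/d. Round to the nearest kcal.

Mifflin-St Jeor (female): BMR = 10(41.5) + 6.25(165) − 5(34) − 161 = 415 + 1031.25 − 170 − 161 = 1115.25 kcal/day.
TEE = BMR × activity factor = 1115.25 × 1.15 = 1282.5375 kcal/day.

1283 kcal/d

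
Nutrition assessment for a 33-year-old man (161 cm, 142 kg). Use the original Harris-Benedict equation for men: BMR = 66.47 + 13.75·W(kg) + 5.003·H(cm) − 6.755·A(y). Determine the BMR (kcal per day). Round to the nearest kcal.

2602 kcal per day

Harris-Benedict: BMR = 66.47 + 13.75(142) + 5.003(161) − 6.755(33) = 2601.538 kcal/day.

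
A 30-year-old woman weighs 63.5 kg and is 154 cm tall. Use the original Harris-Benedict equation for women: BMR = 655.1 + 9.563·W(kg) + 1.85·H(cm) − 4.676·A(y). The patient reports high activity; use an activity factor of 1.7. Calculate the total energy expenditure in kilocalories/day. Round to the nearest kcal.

2392 kilocalories/day

Harris-Benedict: BMR = 655.1 + 9.563(63.5) + 1.85(154) − 4.676(30) = 1406.9705 kcal/day.
TEE = BMR × activity factor = 1406.9705 × 1.7 = 2391.8499 kcal/day.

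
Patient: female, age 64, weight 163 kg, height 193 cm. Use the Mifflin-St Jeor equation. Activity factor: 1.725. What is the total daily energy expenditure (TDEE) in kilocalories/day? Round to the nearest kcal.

4063 kilocalories/day

Mifflin-St Jeor (female): BMR = 10(163) + 6.25(193) − 5(64) − 161 = 1630 + 1206.25 − 320 − 161 = 2355.25 kcal/day.
TEE = BMR × activity factor = 2355.25 × 1.725 = 4062.8063 kcal/day.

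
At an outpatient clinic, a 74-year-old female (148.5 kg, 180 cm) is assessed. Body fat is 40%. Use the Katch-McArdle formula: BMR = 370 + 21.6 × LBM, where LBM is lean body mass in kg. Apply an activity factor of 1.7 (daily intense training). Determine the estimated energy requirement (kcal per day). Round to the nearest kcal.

LBM = 148.5 × (1 − 0.4) = 89.1 kg. Katch-McArdle: BMR = 370 + 21.6 × 89.1 = 2294.56 kcal/day.
TEE = BMR × activity factor = 2294.56 × 1.7 = 3900.752 kcal/day.

3901 kcal per day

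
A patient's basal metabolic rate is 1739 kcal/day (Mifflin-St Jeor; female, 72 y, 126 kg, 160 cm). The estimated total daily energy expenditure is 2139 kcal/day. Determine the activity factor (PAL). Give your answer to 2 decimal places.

1.23

Activity factor = TEE ÷ BMR = 2139 ÷ 1739 = 1.23.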